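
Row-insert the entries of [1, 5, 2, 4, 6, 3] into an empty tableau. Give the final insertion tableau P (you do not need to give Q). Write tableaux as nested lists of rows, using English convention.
P = [[1, 2, 3, 6], [4], [5]]

After inserting 1: P = [[1]].
After inserting 5: P = [[1, 5]].
After inserting 2: P = [[1, 2], [5]].
After inserting 4: P = [[1, 2, 4], [5]].
After inserting 6: P = [[1, 2, 4, 6], [5]].
After inserting 3: P = [[1, 2, 3, 6], [4], [5]].

So P = [[1, 2, 3, 6], [4], [5]].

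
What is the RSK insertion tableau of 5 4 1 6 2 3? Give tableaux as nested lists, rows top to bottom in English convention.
P = [[1, 2, 3], [4, 6], [5]]

Insert 5: appended to row 1. P = [[5]].
Insert 4: 4 bumps 5 from row 1; 5 starts row 2. P = [[4], [5]].
Insert 1: 1 bumps 4 from row 1; 4 bumps 5 from row 2; 5 starts row 3. P = [[1], [4], [5]].
Insert 6: appended to row 1. P = [[1, 6], [4], [5]].
Insert 2: 2 bumps 6 from row 1; 6 appends to row 2. P = [[1, 2], [4, 6], [5]].
Insert 3: appended to row 1. P = [[1, 2, 3], [4, 6], [5]].

So P = [[1, 2, 3], [4, 6], [5]].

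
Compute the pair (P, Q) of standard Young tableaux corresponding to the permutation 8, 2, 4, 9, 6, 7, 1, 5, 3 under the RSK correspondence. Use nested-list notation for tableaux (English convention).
P = [[1, 3, 5, 7], [2, 4], [6, 9], [8]], Q = [[1, 3, 4, 6], [2, 5], [7, 8], [9]]

Insert each entry of the permutation into P by Schensted row insertion, recording in Q the position of each new cell.

Insert 8: appended to row 1. P = [[8]].
Insert 2: 2 bumps 8 from row 1; 8 starts row 2. P = [[2], [8]].
Insert 4: appended to row 1. P = [[2, 4], [8]].
Insert 9: appended to row 1. P = [[2, 4, 9], [8]].
Insert 6: 6 bumps 9 from row 1; 9 appends to row 2. P = [[2, 4, 6], [8, 9]].
Insert 7: appended to row 1. P = [[2, 4, 6, 7], [8, 9]].
Insert 1: 1 bumps 2 from row 1; 2 bumps 8 from row 2; 8 starts row 3. P = [[1, 4, 6, 7], [2, 9], [8]].
Insert 5: 5 bumps 6 from row 1; 6 bumps 9 from row 2; 9 appends to row 3. P = [[1, 4, 5, 7], [2, 6], [8, 9]].
Insert 3: 3 bumps 4 from row 1; 4 bumps 6 from row 2; 6 bumps 8 from row 3; 8 starts row 4. P = [[1, 3, 5, 7], [2, 4], [6, 9], [8]].

So P = [[1, 3, 5, 7], [2, 4], [6, 9], [8]], Q = [[1, 3, 4, 6], [2, 5], [7, 8], [9]].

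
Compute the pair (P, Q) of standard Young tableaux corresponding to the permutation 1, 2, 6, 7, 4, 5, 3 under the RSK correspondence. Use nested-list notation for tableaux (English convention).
Insert each entry of the permutation into P by Schensted row insertion, recording in Q the position of each new cell.

Insert 1: appended to row 1. P = [[1]], Q = [[1]].
Insert 2: appended to row 1. P = [[1, 2]], Q = [[1, 2]].
Insert 6: appended to row 1. P = [[1, 2, 6]], Q = [[1, 2, 3]].
Insert 7: appended to row 1. P = [[1, 2, 6, 7]], Q = [[1, 2, 3, 4]].
Insert 4: 4 bumps 6 from row 1; 6 starts row 2. P = [[1, 2, 4, 7], [6]], Q = [[1, 2, 3, 4], [5]].
Insert 5: 5 bumps 7 from row 1; 7 appends to row 2. P = [[1, 2, 4, 5], [6, 7]], Q = [[1, 2, 3, 4], [5, 6]].
Insert 3: 3 bumps 4 from row 1; 4 bumps 6 from row 2; 6 starts row 3. P = [[1, 2, 3, 5], [4, 7], [6]], Q = [[1, 2, 3, 4], [5, 6], [7]].

So P = [[1, 2, 3, 5], [4, 7], [6]], Q = [[1, 2, 3, 4], [5, 6], [7]].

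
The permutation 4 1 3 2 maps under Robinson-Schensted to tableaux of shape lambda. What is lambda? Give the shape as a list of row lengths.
Row-insert each entry into an empty tableau.

After inserting 4: P = [[4]].
After inserting 1: P = [[1], [4]].
After inserting 3: P = [[1, 3], [4]].
After inserting 2: P = [[1, 2], [3], [4]].

The final insertion tableau P = [[1, 2], [3], [4]] has shape [2, 1, 1].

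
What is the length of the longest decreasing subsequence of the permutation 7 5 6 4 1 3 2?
5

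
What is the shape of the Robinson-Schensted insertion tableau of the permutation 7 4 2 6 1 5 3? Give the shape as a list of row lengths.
[2, 2, 2, 1]

Row-insert each entry into an empty tableau.

After inserting 7: P = [[7]].
After inserting 4: P = [[4], [7]].
After inserting 2: P = [[2], [4], [7]].
After inserting 6: P = [[2, 6], [4], [7]].
After inserting 1: P = [[1, 6], [2], [4], [7]].
After inserting 5: P = [[1, 5], [2, 6], [4], [7]].
After inserting 3: P = [[1, 3], [2, 5], [4, 6], [7]].

The final insertion tableau P = [[1, 3], [2, 5], [4, 6], [7]] has shape [2, 2, 2, 1].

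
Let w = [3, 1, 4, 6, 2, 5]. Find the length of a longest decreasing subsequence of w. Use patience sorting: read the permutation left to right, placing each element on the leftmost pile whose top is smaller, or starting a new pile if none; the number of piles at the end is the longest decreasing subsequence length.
2

3: new pile. tops = [3]
1: new pile. tops = [3, 1]
4: onto pile 1 (replacing 3). tops = [4, 1]
6: onto pile 1 (replacing 4). tops = [6, 1]
2: onto pile 2 (replacing 1). tops = [6, 2]
5: onto pile 2 (replacing 2). tops = [6, 5]

2 piles, so the longest decreasing subsequence has length 2.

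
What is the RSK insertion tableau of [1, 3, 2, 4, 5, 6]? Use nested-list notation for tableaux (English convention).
After inserting 1: P = [[1]].
After inserting 3: P = [[1, 3]].
After inserting 2: P = [[1, 2], [3]].
After inserting 4: P = [[1, 2, 4], [3]].
After inserting 5: P = [[1, 2, 4, 5], [3]].
After inserting 6: P = [[1, 2, 4, 5, 6], [3]].

So P = [[1, 2, 4, 5, 6], [3]].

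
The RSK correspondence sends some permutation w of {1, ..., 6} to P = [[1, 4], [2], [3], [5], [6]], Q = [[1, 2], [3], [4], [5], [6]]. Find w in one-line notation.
Reverse the RSK construction: for i from n down to 1, find the cell of Q containing i, remove the entry at that cell from P, and reverse-bump it up through P; the value ejected from row 1 is w(i).

Step i=6: Q has 6 at row 5, column 1; remove 6 from row 5 of P and reverse-bump: 6 enters row 4 and ejects 5; 5 enters row 3 and ejects 3; 3 enters row 2 and ejects 2; 2 enters row 1 and ejects 1. So w(6) = 1. P is now [[2, 4], [3], [5], [6]].
Step i=5: Q has 5 at row 4, column 1; remove 6 from row 4 of P and reverse-bump: 6 enters row 3 and ejects 5; 5 enters row 2 and ejects 3; 3 enters row 1 and ejects 2. So w(5) = 2. P is now [[3, 4], [5], [6]].
Step i=4: Q has 4 at row 3, column 1; remove 6 from row 3 of P and reverse-bump: 6 enters row 2 and ejects 5; 5 enters row 1 and ejects 4. So w(4) = 4. P is now [[3, 5], [6]].
Step i=3: Q has 3 at row 2, column 1; remove 6 from row 2 of P and reverse-bump: 6 enters row 1 and ejects 5. So w(3) = 5. P is now [[3, 6]].
Step i=2: Q has 2 at row 1, column 2; remove that cell from P, ejecting 6. So w(2) = 6. P is now [[3]].
Step i=1: Q has 1 at row 1, column 1; remove that cell from P, ejecting 3. So w(1) = 3. P is now [].

So w = 3 6 5 4 2 1.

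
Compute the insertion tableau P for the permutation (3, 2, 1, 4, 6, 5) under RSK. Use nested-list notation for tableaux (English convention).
After inserting 3: P = [[3]].
After inserting 2: P = [[2], [3]].
After inserting 1: P = [[1], [2], [3]].
After inserting 4: P = [[1, 4], [2], [3]].
After inserting 6: P = [[1, 4, 6], [2], [3]].
After inserting 5: P = [[1, 4, 5], [2, 6], [3]].

So P = [[1, 4, 5], [2, 6], [3]].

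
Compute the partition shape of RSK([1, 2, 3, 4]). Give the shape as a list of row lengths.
RSK row insertion gives P = [[1, 2, 3, 4]], which has shape [4].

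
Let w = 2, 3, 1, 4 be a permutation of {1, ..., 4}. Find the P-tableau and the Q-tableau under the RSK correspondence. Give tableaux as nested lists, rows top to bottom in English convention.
P = [[1, 3, 4], [2]], Q = [[1, 2, 4], [3]]

Insert each entry of the permutation into P by Schensted row insertion, recording in Q the position of each new cell.

Insert 2: appended to row 1. P = [[2]].
Insert 3: appended to row 1. P = [[2, 3]].
Insert 1: 1 bumps 2 from row 1; 2 starts row 2. P = [[1, 3], [2]].
Insert 4: appended to row 1. P = [[1, 3, 4], [2]].

So P = [[1, 3, 4], [2]], Q = [[1, 2, 4], [3]].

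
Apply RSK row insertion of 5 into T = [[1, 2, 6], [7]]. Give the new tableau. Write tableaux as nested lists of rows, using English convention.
[[1, 2, 5], [6], [7]]

In row 1, 5 replaces 6 (the leftmost entry greater than 5); 6 is bumped to row 2. In row 2, 6 replaces 7 (the leftmost entry greater than 6); 7 is bumped to row 3. 7 starts a new row 3. The new tableau is [[1, 2, 5], [6], [7]].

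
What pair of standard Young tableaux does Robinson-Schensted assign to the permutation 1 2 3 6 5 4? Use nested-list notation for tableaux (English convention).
P = [[1, 2, 3, 4], [5], [6]], Q = [[1, 2, 3, 4], [5], [6]]

Insert each entry of the permutation into P by Schensted row insertion, recording in Q the position of each new cell.

Insert 1: appended to row 1. P = [[1]], Q = [[1]].
Insert 2: appended to row 1. P = [[1, 2]], Q = [[1, 2]].
Insert 3: appended to row 1. P = [[1, 2, 3]], Q = [[1, 2, 3]].
Insert 6: appended to row 1. P = [[1, 2, 3, 6]], Q = [[1, 2, 3, 4]].
Insert 5: 5 bumps 6 from row 1; 6 starts row 2. P = [[1, 2, 3, 5], [6]], Q = [[1, 2, 3, 4], [5]].
Insert 4: 4 bumps 5 from row 1; 5 bumps 6 from row 2; 6 starts row 3. P = [[1, 2, 3, 4], [5], [6]], Q = [[1, 2, 3, 4], [5], [6]].

So P = [[1, 2, 3, 4], [5], [6]], Q = [[1, 2, 3, 4], [5], [6]].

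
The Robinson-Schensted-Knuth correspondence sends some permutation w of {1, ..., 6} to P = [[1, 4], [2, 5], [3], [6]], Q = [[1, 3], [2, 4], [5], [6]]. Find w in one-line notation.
Reverse the RSK construction: for i from n down to 1, find the cell of Q containing i, remove the entry at that cell from P, and reverse-bump it up through P; the value ejected from row 1 is w(i).

Step i=6: Q has 6 at row 4, column 1; remove 6 from row 4 of P and reverse-bump: 6 enters row 3 and ejects 3; 3 enters row 2 and ejects 2; 2 enters row 1 and ejects 1. So w(6) = 1. P is now [[2, 4], [3, 5], [6]].
Step i=5: Q has 5 at row 3, column 1; remove 6 from row 3 of P and reverse-bump: 6 enters row 2 and ejects 5; 5 enters row 1 and ejects 4. So w(5) = 4. P is now [[2, 5], [3, 6]].
Step i=4: Q has 4 at row 2, column 2; remove 6 from row 2 of P and reverse-bump: 6 enters row 1 and ejects 5. So w(4) = 5. P is now [[2, 6], [3]].
Step i=3: Q has 3 at row 1, column 2; remove that cell from P, ejecting 6. So w(3) = 6. P is now [[2], [3]].
Step i=2: Q has 2 at row 2, column 1; remove 3 from row 2 of P and reverse-bump: 3 enters row 1 and ejects 2. So w(2) = 2. P is now [[3]].
Step i=1: Q has 1 at row 1, column 1; remove that cell from P, ejecting 3. So w(1) = 3. P is now [].

So w = 3 2 6 5 4 1.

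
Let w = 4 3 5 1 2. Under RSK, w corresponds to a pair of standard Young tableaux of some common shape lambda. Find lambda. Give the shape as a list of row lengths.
Row-insert each entry into an empty tableau.

After inserting 4: P = [[4]].
After inserting 3: P = [[3], [4]].
After inserting 5: P = [[3, 5], [4]].
After inserting 1: P = [[1, 5], [3], [4]].
After inserting 2: P = [[1, 2], [3, 5], [4]].

The final insertion tableau P = [[1, 2], [3, 5], [4]] has shape [2, 2, 1].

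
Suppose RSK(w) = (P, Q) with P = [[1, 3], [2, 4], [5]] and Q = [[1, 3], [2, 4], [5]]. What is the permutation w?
2 1 5 4 3

Reverse the RSK construction: for i from n down to 1, find the cell of Q containing i, remove the entry at that cell from P, and reverse-bump it up through P; the value ejected from row 1 is w(i).

Step i=5: Q has 5 at row 3, column 1; remove 5 from row 3 of P and reverse-bump: 5 enters row 2 and ejects 4; 4 enters row 1 and ejects 3. So w(5) = 3. P is now [[1, 4], [2, 5]].
Step i=4: Q has 4 at row 2, column 2; remove 5 from row 2 of P and reverse-bump: 5 enters row 1 and ejects 4. So w(4) = 4. P is now [[1, 5], [2]].
Step i=3: Q has 3 at row 1, column 2; remove that cell from P, ejecting 5. So w(3) = 5. P is now [[1], [2]].
Step i=2: Q has 2 at row 2, column 1; remove 2 from row 2 of P and reverse-bump: 2 enters row 1 and ejects 1. So w(2) = 1. P is now [[2]].
Step i=1: Q has 1 at row 1, column 1; remove that cell from P, ejecting 2. So w(1) = 2. P is now [].

So w = 2 1 5 4 3.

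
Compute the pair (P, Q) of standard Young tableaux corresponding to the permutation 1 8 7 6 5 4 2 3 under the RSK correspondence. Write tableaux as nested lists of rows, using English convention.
P = [[1, 2, 3], [4], [5], [6], [7], [8]], Q = [[1, 2, 8], [3], [4], [5], [6], [7]]

Insert each entry of the permutation into P by Schensted row insertion, recording in Q the position of each new cell.

After inserting 1: P = [[1]].
After inserting 8: P = [[1, 8]].
After inserting 7: P = [[1, 7], [8]].
After inserting 6: P = [[1, 6], [7], [8]].
After inserting 5: P = [[1, 5], [6], [7], [8]].
After inserting 4: P = [[1, 4], [5], [6], [7], [8]].
After inserting 2: P = [[1, 2], [4], [5], [6], [7], [8]].
After inserting 3: P = [[1, 2, 3], [4], [5], [6], [7], [8]].

So P = [[1, 2, 3], [4], [5], [6], [7], [8]], Q = [[1, 2, 8], [3], [4], [5], [6], [7]].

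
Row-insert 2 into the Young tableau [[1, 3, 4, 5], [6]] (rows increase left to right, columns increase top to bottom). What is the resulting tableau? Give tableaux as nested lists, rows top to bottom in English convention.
[[1, 2, 4, 5], [3], [6]]

In row 1, 2 replaces 3 (the leftmost entry greater than 2); 3 is bumped to row 2. In row 2, 3 replaces 6 (the leftmost entry greater than 3); 6 is bumped to row 3. 6 starts a new row 3. The new tableau is [[1, 2, 4, 5], [3], [6]].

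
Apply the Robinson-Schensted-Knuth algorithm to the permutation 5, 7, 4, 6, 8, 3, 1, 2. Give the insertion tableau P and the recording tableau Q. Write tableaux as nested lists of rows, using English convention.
Insert each entry of the permutation into P by Schensted row insertion, recording in Q the position of each new cell.

Insert 5: appended to row 1. P = [[5]], Q = [[1]].
Insert 7: appended to row 1. P = [[5, 7]], Q = [[1, 2]].
Insert 4: 4 bumps 5 from row 1; 5 starts row 2. P = [[4, 7], [5]], Q = [[1, 2], [3]].
Insert 6: 6 bumps 7 from row 1; 7 appends to row 2. P = [[4, 6], [5, 7]], Q = [[1, 2], [3, 4]].
Insert 8: appended to row 1. P = [[4, 6, 8], [5, 7]], Q = [[1, 2, 5], [3, 4]].
Insert 3: 3 bumps 4 from row 1; 4 bumps 5 from row 2; 5 starts row 3. P = [[3, 6, 8], [4, 7], [5]], Q = [[1, 2, 5], [3, 4], [6]].
Insert 1: 1 bumps 3 from row 1; 3 bumps 4 from row 2; 4 bumps 5 from row 3; 5 starts row 4. P = [[1, 6, 8], [3, 7], [4], [5]], Q = [[1, 2, 5], [3, 4], [6], [7]].
Insert 2: 2 bumps 6 from row 1; 6 bumps 7 from row 2; 7 appends to row 3. P = [[1, 2, 8], [3, 6], [4, 7], [5]], Q = [[1, 2, 5], [3, 4], [6, 8], [7]].

So P = [[1, 2, 8], [3, 6], [4, 7], [5]], Q = [[1, 2, 5], [3, 4], [6, 8], [7]].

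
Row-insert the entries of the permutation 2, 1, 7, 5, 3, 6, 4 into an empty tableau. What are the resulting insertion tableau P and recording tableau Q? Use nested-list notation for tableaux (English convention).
P = [[1, 3, 4], [2, 5, 6], [7]], Q = [[1, 3, 6], [2, 4, 7], [5]]

Insert each entry of the permutation into P by Schensted row insertion, recording in Q the position of each new cell.

After inserting 2: P = [[2]].
After inserting 1: P = [[1], [2]].
After inserting 7: P = [[1, 7], [2]].
After inserting 5: P = [[1, 5], [2, 7]].
After inserting 3: P = [[1, 3], [2, 5], [7]].
After inserting 6: P = [[1, 3, 6], [2, 5], [7]].
After inserting 4: P = [[1, 3, 4], [2, 5, 6], [7]].

So P = [[1, 3, 4], [2, 5, 6], [7]], Q = [[1, 3, 6], [2, 4, 7], [5]].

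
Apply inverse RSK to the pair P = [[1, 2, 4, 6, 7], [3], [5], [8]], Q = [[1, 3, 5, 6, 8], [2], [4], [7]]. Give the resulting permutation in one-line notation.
8 1 5 3 4 6 2 7

Reverse RSK: for i = n, n-1, ..., 1, locate i in Q, remove the corresponding corner cell from P, and reverse-bump its entry up through P; the value ejected from row 1 is w(i).

So w = 8 1 5 3 4 6 2 7.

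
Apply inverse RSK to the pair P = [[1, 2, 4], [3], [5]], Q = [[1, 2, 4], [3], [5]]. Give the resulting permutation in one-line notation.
Reverse the RSK construction: for i from n down to 1, find the cell of Q containing i, remove the entry at that cell from P, and reverse-bump it up through P; the value ejected from row 1 is w(i).

Step i=5: Q has 5 at row 3, column 1; remove 5 from row 3 of P and reverse-bump: 5 enters row 2 and ejects 3; 3 enters row 1 and ejects 2. So w(5) = 2. P is now [[1, 3, 4], [5]].
Step i=4: Q has 4 at row 1, column 3; remove that cell from P, ejecting 4. So w(4) = 4. P is now [[1, 3], [5]].
Step i=3: Q has 3 at row 2, column 1; remove 5 from row 2 of P and reverse-bump: 5 enters row 1 and ejects 3. So w(3) = 3. P is now [[1, 5]].
Step i=2: Q has 2 at row 1, column 2; remove that cell from P, ejecting 5. So w(2) = 5. P is now [[1]].
Step i=1: Q has 1 at row 1, column 1; remove that cell from P, ejecting 1. So w(1) = 1. P is now [].

So w = 1 5 3 4 2.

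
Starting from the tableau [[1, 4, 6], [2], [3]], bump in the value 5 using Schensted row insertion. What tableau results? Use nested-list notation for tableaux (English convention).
In row 1, 5 replaces 6 (the leftmost entry greater than 5); 6 is bumped to row 2. 6 is appended to row 2. The new tableau is [[1, 4, 5], [2, 6], [3]].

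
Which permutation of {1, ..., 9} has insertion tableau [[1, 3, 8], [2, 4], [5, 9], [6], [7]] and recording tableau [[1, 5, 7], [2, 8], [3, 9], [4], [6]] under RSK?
Reverse the RSK construction: for i from n down to 1, find the cell of Q containing i, remove the entry at that cell from P, and reverse-bump it up through P; the value ejected from row 1 is w(i).

Step i=9: Q has 9 at row 3, column 2; remove 9 from row 3 of P and reverse-bump: 9 enters row 2 and ejects 4; 4 enters row 1 and ejects 3. So w(9) = 3. P is now [[1, 4, 8], [2, 9], [5], [6], [7]].
Step i=8: Q has 8 at row 2, column 2; remove 9 from row 2 of P and reverse-bump: 9 enters row 1 and ejects 8. So w(8) = 8. P is now [[1, 4, 9], [2], [5], [6], [7]].
Step i=7: Q has 7 at row 1, column 3; remove that cell from P, ejecting 9. So w(7) = 9. P is now [[1, 4], [2], [5], [6], [7]].
Step i=6: Q has 6 at row 5, column 1; remove 7 from row 5 of P and reverse-bump: 7 enters row 4 and ejects 6; 6 enters row 3 and ejects 5; 5 enters row 2 and ejects 2; 2 enters row 1 and ejects 1. So w(6) = 1. P is now [[2, 4], [5], [6], [7]].
Step i=5: Q has 5 at row 1, column 2; remove that cell from P, ejecting 4. So w(5) = 4. P is now [[2], [5], [6], [7]].
Step i=4: Q has 4 at row 4, column 1; remove 7 from row 4 of P and reverse-bump: 7 enters row 3 and ejects 6; 6 enters row 2 and ejects 5; 5 enters row 1 and ejects 2. So w(4) = 2. P is now [[5], [6], [7]].
Step i=3: Q has 3 at row 3, column 1; remove 7 from row 3 of P and reverse-bump: 7 enters row 2 and ejects 6; 6 enters row 1 and ejects 5. So w(3) = 5. P is now [[6], [7]].
Step i=2: Q has 2 at row 2, column 1; remove 7 from row 2 of P and reverse-bump: 7 enters row 1 and ejects 6. So w(2) = 6. P is now [[7]].
Step i=1: Q has 1 at row 1, column 1; remove that cell from P, ejecting 7. So w(1) = 7. P is now [].

So w = 7 6 5 2 4 1 9 8 3.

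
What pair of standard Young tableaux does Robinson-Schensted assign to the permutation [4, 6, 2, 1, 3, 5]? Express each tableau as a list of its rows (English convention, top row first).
Insert each entry of the permutation into P by Schensted row insertion, recording in Q the position of each new cell.

After inserting 4: P = [[4]].
After inserting 6: P = [[4, 6]].
After inserting 2: P = [[2, 6], [4]].
After inserting 1: P = [[1, 6], [2], [4]].
After inserting 3: P = [[1, 3], [2, 6], [4]].
After inserting 5: P = [[1, 3, 5], [2, 6], [4]].

So P = [[1, 3, 5], [2, 6], [4]], Q = [[1, 2, 6], [3, 5], [4]].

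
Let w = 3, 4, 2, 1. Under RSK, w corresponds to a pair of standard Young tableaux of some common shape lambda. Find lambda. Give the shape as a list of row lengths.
[2, 1, 1]

Row-insert each entry into an empty tableau.

After inserting 3: P = [[3]].
After inserting 4: P = [[3, 4]].
After inserting 2: P = [[2, 4], [3]].
After inserting 1: P = [[1, 4], [2], [3]].

The final insertion tableau P = [[1, 4], [2], [3]] has shape [2, 1, 1].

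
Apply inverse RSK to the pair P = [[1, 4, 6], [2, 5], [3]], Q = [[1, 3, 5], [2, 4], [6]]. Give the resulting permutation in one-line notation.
Reverse the RSK construction: for i from n down to 1, find the cell of Q containing i, remove the entry at that cell from P, and reverse-bump it up through P; the value ejected from row 1 is w(i).

Step i=6: Q has 6 at row 3, column 1; remove 3 from row 3 of P and reverse-bump: 3 enters row 2 and ejects 2; 2 enters row 1 and ejects 1. So w(6) = 1. P is now [[2, 4, 6], [3, 5]].
Step i=5: Q has 5 at row 1, column 3; remove that cell from P, ejecting 6. So w(5) = 6. P is now [[2, 4], [3, 5]].
Step i=4: Q has 4 at row 2, column 2; remove 5 from row 2 of P and reverse-bump: 5 enters row 1 and ejects 4. So w(4) = 4. P is now [[2, 5], [3]].
Step i=3: Q has 3 at row 1, column 2; remove that cell from P, ejecting 5. So w(3) = 5. P is now [[2], [3]].
Step i=2: Q has 2 at row 2, column 1; remove 3 from row 2 of P and reverse-bump: 3 enters row 1 and ejects 2. So w(2) = 2. P is now [[3]].
Step i=1: Q has 1 at row 1, column 1; remove that cell from P, ejecting 3. So w(1) = 3. P is now [].

So w = 3 2 5 4 6 1.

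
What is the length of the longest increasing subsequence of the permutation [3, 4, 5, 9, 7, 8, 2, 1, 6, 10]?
6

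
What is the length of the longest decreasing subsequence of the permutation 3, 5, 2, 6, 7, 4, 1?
3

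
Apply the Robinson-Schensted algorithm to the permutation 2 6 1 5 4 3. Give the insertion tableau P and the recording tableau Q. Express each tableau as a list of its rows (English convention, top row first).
P = [[1, 3], [2, 4], [5], [6]], Q = [[1, 2], [3, 4], [5], [6]]

Insert each entry of the permutation into P by Schensted row insertion, recording in Q the position of each new cell.

Insert 2: appended to row 1. P = [[2]], Q = [[1]].
Insert 6: appended to row 1. P = [[2, 6]], Q = [[1, 2]].
Insert 1: 1 bumps 2 from row 1; 2 starts row 2. P = [[1, 6], [2]], Q = [[1, 2], [3]].
Insert 5: 5 bumps 6 from row 1; 6 appends to row 2. P = [[1, 5], [2, 6]], Q = [[1, 2], [3, 4]].
Insert 4: 4 bumps 5 from row 1; 5 bumps 6 from row 2; 6 starts row 3. P = [[1, 4], [2, 5], [6]], Q = [[1, 2], [3, 4], [5]].
Insert 3: 3 bumps 4 from row 1; 4 bumps 5 from row 2; 5 bumps 6 from row 3; 6 starts row 4. P = [[1, 3], [2, 4], [5], [6]], Q = [[1, 2], [3, 4], [5], [6]].

So P = [[1, 3], [2, 4], [5], [6]], Q = [[1, 2], [3, 4], [5], [6]].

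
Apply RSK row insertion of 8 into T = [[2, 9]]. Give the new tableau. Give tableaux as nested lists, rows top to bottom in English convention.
In row 1, 8 replaces 9 (the leftmost entry greater than 8); 9 is bumped to row 2. 9 starts a new row 2. The new tableau is [[2, 8], [9]].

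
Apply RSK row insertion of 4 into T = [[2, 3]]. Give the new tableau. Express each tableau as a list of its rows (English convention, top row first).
[[2, 3, 4]]

4 is larger than every entry of row 1, so it is appended to row 1. The new tableau is [[2, 3, 4]].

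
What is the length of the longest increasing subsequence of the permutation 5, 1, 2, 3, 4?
4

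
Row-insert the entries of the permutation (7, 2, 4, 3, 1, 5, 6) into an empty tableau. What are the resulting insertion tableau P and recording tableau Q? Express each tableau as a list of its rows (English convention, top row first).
Insert each entry of the permutation into P by Schensted row insertion, recording in Q the position of each new cell.

Insert 7: appended to row 1. P = [[7]].
Insert 2: 2 bumps 7 from row 1; 7 starts row 2. P = [[2], [7]].
Insert 4: appended to row 1. P = [[2, 4], [7]].
Insert 3: 3 bumps 4 from row 1; 4 bumps 7 from row 2; 7 starts row 3. P = [[2, 3], [4], [7]].
Insert 1: 1 bumps 2 from row 1; 2 bumps 4 from row 2; 4 bumps 7 from row 3; 7 starts row 4. P = [[1, 3], [2], [4], [7]].
Insert 5: appended to row 1. P = [[1, 3, 5], [2], [4], [7]].
Insert 6: appended to row 1. P = [[1, 3, 5, 6], [2], [4], [7]].

So P = [[1, 3, 5, 6], [2], [4], [7]], Q = [[1, 3, 6, 7], [2], [4], [5]].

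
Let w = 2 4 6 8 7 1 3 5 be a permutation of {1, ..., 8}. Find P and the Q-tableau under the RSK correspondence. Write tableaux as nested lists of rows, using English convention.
Insert each entry of the permutation into P by Schensted row insertion, recording in Q the position of each new cell.

After inserting 2: P = [[2]].
After inserting 4: P = [[2, 4]].
After inserting 6: P = [[2, 4, 6]].
After inserting 8: P = [[2, 4, 6, 8]].
After inserting 7: P = [[2, 4, 6, 7], [8]].
After inserting 1: P = [[1, 4, 6, 7], [2], [8]].
After inserting 3: P = [[1, 3, 6, 7], [2, 4], [8]].
After inserting 5: P = [[1, 3, 5, 7], [2, 4, 6], [8]].

So P = [[1, 3, 5, 7], [2, 4, 6], [8]], Q = [[1, 2, 3, 4], [5, 7, 8], [6]].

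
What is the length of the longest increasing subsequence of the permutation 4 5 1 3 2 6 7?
4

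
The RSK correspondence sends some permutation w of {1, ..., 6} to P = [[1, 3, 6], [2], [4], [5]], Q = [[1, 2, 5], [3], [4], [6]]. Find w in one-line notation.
2 5 4 3 6 1

Reverse RSK: for i = n, n-1, ..., 1, locate i in Q, remove the corresponding corner cell from P, and reverse-bump its entry up through P; the value ejected from row 1 is w(i).

So w = 2 5 4 3 6 1.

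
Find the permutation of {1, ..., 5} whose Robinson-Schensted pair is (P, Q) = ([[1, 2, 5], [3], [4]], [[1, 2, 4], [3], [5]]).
Reverse the RSK construction: for i from n down to 1, find the cell of Q containing i, remove the entry at that cell from P, and reverse-bump it up through P; the value ejected from row 1 is w(i).

Step i=5: Q has 5 at row 3, column 1; remove 4 from row 3 of P and reverse-bump: 4 enters row 2 and ejects 3; 3 enters row 1 and ejects 2. So w(5) = 2. P is now [[1, 3, 5], [4]].
Step i=4: Q has 4 at row 1, column 3; remove that cell from P, ejecting 5. So w(4) = 5. P is now [[1, 3], [4]].
Step i=3: Q has 3 at row 2, column 1; remove 4 from row 2 of P and reverse-bump: 4 enters row 1 and ejects 3. So w(3) = 3. P is now [[1, 4]].
Step i=2: Q has 2 at row 1, column 2; remove that cell from P, ejecting 4. So w(2) = 4. P is now [[1]].
Step i=1: Q has 1 at row 1, column 1; remove that cell from P, ejecting 1. So w(1) = 1. P is now [].

So w = 1 4 3 5 2.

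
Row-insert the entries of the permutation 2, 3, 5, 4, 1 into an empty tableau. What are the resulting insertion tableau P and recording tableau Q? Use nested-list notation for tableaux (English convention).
Insert each entry of the permutation into P by Schensted row insertion, recording in Q the position of each new cell.

Insert 2: appended to row 1. P = [[2]], Q = [[1]].
Insert 3: appended to row 1. P = [[2, 3]], Q = [[1, 2]].
Insert 5: appended to row 1. P = [[2, 3, 5]], Q = [[1, 2, 3]].
Insert 4: 4 bumps 5 from row 1; 5 starts row 2. P = [[2, 3, 4], [5]], Q = [[1, 2, 3], [4]].
Insert 1: 1 bumps 2 from row 1; 2 bumps 5 from row 2; 5 starts row 3. P = [[1, 3, 4], [2], [5]], Q = [[1, 2, 3], [4], [5]].

So P = [[1, 3, 4], [2], [5]], Q = [[1, 2, 3], [4], [5]].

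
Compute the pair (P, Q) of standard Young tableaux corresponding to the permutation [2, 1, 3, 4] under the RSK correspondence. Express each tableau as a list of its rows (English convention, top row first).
P = [[1, 3, 4], [2]], Q = [[1, 3, 4], [2]]

Insert each entry of the permutation into P by Schensted row insertion, recording in Q the position of each new cell.

After inserting 2: P = [[2]].
After inserting 1: P = [[1], [2]].
After inserting 3: P = [[1, 3], [2]].
After inserting 4: P = [[1, 3, 4], [2]].

So P = [[1, 3, 4], [2]], Q = [[1, 3, 4], [2]].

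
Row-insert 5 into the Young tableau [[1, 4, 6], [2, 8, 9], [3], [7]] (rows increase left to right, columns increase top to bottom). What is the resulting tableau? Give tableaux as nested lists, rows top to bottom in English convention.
[[1, 4, 5], [2, 6, 9], [3, 8], [7]]

In row 1, 5 replaces 6 (the leftmost entry greater than 5); 6 is bumped to row 2. In row 2, 6 replaces 8 (the leftmost entry greater than 6); 8 is bumped to row 3. 8 is appended to row 3. The new tableau is [[1, 4, 5], [2, 6, 9], [3, 8], [7]].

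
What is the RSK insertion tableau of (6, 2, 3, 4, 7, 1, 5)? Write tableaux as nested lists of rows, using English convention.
P = [[1, 3, 4, 5], [2, 7], [6]]

After inserting 6: P = [[6]].
After inserting 2: P = [[2], [6]].
After inserting 3: P = [[2, 3], [6]].
After inserting 4: P = [[2, 3, 4], [6]].
After inserting 7: P = [[2, 3, 4, 7], [6]].
After inserting 1: P = [[1, 3, 4, 7], [2], [6]].
After inserting 5: P = [[1, 3, 4, 5], [2, 7], [6]].

So P = [[1, 3, 4, 5], [2, 7], [6]].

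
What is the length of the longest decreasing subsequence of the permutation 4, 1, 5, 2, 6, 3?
2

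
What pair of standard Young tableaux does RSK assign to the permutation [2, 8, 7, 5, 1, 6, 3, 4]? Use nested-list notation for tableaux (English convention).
Insert each entry of the permutation into P by Schensted row insertion, recording in Q the position of each new cell.

Insert 2: appended to row 1. P = [[2]].
Insert 8: appended to row 1. P = [[2, 8]].
Insert 7: 7 bumps 8 from row 1; 8 starts row 2. P = [[2, 7], [8]].
Insert 5: 5 bumps 7 from row 1; 7 bumps 8 from row 2; 8 starts row 3. P = [[2, 5], [7], [8]].
Insert 1: 1 bumps 2 from row 1; 2 bumps 7 from row 2; 7 bumps 8 from row 3; 8 starts row 4. P = [[1, 5], [2], [7], [8]].
Insert 6: appended to row 1. P = [[1, 5, 6], [2], [7], [8]].
Insert 3: 3 bumps 5 from row 1; 5 appends to row 2. P = [[1, 3, 6], [2, 5], [7], [8]].
Insert 4: 4 bumps 6 from row 1; 6 appends to row 2. P = [[1, 3, 4], [2, 5, 6], [7], [8]].

So P = [[1, 3, 4], [2, 5, 6], [7], [8]], Q = [[1, 2, 6], [3, 7, 8], [4], [5]].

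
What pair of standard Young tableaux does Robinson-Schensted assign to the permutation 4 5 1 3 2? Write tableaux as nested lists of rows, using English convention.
P = [[1, 2], [3, 5], [4]], Q = [[1, 2], [3, 4], [5]]

Insert each entry of the permutation into P by Schensted row insertion, recording in Q the position of each new cell.

Insert 4: appended to row 1. P = [[4]].
Insert 5: appended to row 1. P = [[4, 5]].
Insert 1: 1 bumps 4 from row 1; 4 starts row 2. P = [[1, 5], [4]].
Insert 3: 3 bumps 5 from row 1; 5 appends to row 2. P = [[1, 3], [4, 5]].
Insert 2: 2 bumps 3 from row 1; 3 bumps 4 from row 2; 4 starts row 3. P = [[1, 2], [3, 5], [4]].

So P = [[1, 2], [3, 5], [4]], Q = [[1, 2], [3, 4], [5]].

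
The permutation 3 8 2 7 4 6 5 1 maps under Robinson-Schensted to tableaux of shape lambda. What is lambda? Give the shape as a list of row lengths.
[3, 2, 1, 1, 1]

Row-insert each entry into an empty tableau.

After inserting 3: P = [[3]].
After inserting 8: P = [[3, 8]].
After inserting 2: P = [[2, 8], [3]].
After inserting 7: P = [[2, 7], [3, 8]].
After inserting 4: P = [[2, 4], [3, 7], [8]].
After inserting 6: P = [[2, 4, 6], [3, 7], [8]].
After inserting 5: P = [[2, 4, 5], [3, 6], [7], [8]].
After inserting 1: P = [[1, 4, 5], [2, 6], [3], [7], [8]].

The final insertion tableau P = [[1, 4, 5], [2, 6], [3], [7], [8]] has shape [3, 2, 1, 1, 1].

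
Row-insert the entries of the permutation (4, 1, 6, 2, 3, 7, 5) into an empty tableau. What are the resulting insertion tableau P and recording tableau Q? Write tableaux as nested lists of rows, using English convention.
P = [[1, 2, 3, 5], [4, 6, 7]], Q = [[1, 3, 5, 6], [2, 4, 7]]

Insert each entry of the permutation into P by Schensted row insertion, recording in Q the position of each new cell.

Insert 4: appended to row 1. P = [[4]].
Insert 1: 1 bumps 4 from row 1; 4 starts row 2. P = [[1], [4]].
Insert 6: appended to row 1. P = [[1, 6], [4]].
Insert 2: 2 bumps 6 from row 1; 6 appends to row 2. P = [[1, 2], [4, 6]].
Insert 3: appended to row 1. P = [[1, 2, 3], [4, 6]].
Insert 7: appended to row 1. P = [[1, 2, 3, 7], [4, 6]].
Insert 5: 5 bumps 7 from row 1; 7 appends to row 2. P = [[1, 2, 3, 5], [4, 6, 7]].

So P = [[1, 2, 3, 5], [4, 6, 7]], Q = [[1, 3, 5, 6], [2, 4, 7]].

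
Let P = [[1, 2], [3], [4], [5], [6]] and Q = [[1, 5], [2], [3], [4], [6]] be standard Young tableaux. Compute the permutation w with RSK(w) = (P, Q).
Reverse the RSK construction: for i from n down to 1, find the cell of Q containing i, remove the entry at that cell from P, and reverse-bump it up through P; the value ejected from row 1 is w(i).

Step i=6: Q has 6 at row 5, column 1; remove 6 from row 5 of P and reverse-bump: 6 enters row 4 and ejects 5; 5 enters row 3 and ejects 4; 4 enters row 2 and ejects 3; 3 enters row 1 and ejects 2. So w(6) = 2. P is now [[1, 3], [4], [5], [6]].
Step i=5: Q has 5 at row 1, column 2; remove that cell from P, ejecting 3. So w(5) = 3. P is now [[1], [4], [5], [6]].
Step i=4: Q has 4 at row 4, column 1; remove 6 from row 4 of P and reverse-bump: 6 enters row 3 and ejects 5; 5 enters row 2 and ejects 4; 4 enters row 1 and ejects 1. So w(4) = 1. P is now [[4], [5], [6]].
Step i=3: Q has 3 at row 3, column 1; remove 6 from row 3 of P and reverse-bump: 6 enters row 2 and ejects 5; 5 enters row 1 and ejects 4. So w(3) = 4. P is now [[5], [6]].
Step i=2: Q has 2 at row 2, column 1; remove 6 from row 2 of P and reverse-bump: 6 enters row 1 and ejects 5. So w(2) = 5. P is now [[6]].
Step i=1: Q has 1 at row 1, column 1; remove that cell from P, ejecting 6. So w(1) = 6. P is now [].

So w = 6 5 4 1 3 2.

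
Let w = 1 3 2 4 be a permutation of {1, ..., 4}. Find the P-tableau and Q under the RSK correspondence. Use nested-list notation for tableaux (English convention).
Insert each entry of the permutation into P by Schensted row insertion, recording in Q the position of each new cell.

After inserting 1: P = [[1]].
After inserting 3: P = [[1, 3]].
After inserting 2: P = [[1, 2], [3]].
After inserting 4: P = [[1, 2, 4], [3]].

So P = [[1, 2, 4], [3]], Q = [[1, 2, 4], [3]].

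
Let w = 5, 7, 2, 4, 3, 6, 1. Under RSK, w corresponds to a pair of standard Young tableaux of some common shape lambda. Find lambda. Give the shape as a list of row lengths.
Row-insert each entry into an empty tableau.

After inserting 5: P = [[5]].
After inserting 7: P = [[5, 7]].
After inserting 2: P = [[2, 7], [5]].
After inserting 4: P = [[2, 4], [5, 7]].
After inserting 3: P = [[2, 3], [4, 7], [5]].
After inserting 6: P = [[2, 3, 6], [4, 7], [5]].
After inserting 1: P = [[1, 3, 6], [2, 7], [4], [5]].

The final insertion tableau P = [[1, 3, 6], [2, 7], [4], [5]] has shape [3, 2, 1, 1].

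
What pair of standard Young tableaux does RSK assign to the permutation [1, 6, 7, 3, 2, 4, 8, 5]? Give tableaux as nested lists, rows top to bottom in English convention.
Insert each entry of the permutation into P by Schensted row insertion, recording in Q the position of each new cell.

Insert 1: appended to row 1. P = [[1]], Q = [[1]].
Insert 6: appended to row 1. P = [[1, 6]], Q = [[1, 2]].
Insert 7: appended to row 1. P = [[1, 6, 7]], Q = [[1, 2, 3]].
Insert 3: 3 bumps 6 from row 1; 6 starts row 2. P = [[1, 3, 7], [6]], Q = [[1, 2, 3], [4]].
Insert 2: 2 bumps 3 from row 1; 3 bumps 6 from row 2; 6 starts row 3. P = [[1, 2, 7], [3], [6]], Q = [[1, 2, 3], [4], [5]].
Insert 4: 4 bumps 7 from row 1; 7 appends to row 2. P = [[1, 2, 4], [3, 7], [6]], Q = [[1, 2, 3], [4, 6], [5]].
Insert 8: appended to row 1. P = [[1, 2, 4, 8], [3, 7], [6]], Q = [[1, 2, 3, 7], [4, 6], [5]].
Insert 5: 5 bumps 8 from row 1; 8 appends to row 2. P = [[1, 2, 4, 5], [3, 7, 8], [6]], Q = [[1, 2, 3, 7], [4, 6, 8], [5]].

So P = [[1, 2, 4, 5], [3, 7, 8], [6]], Q = [[1, 2, 3, 7], [4, 6, 8], [5]].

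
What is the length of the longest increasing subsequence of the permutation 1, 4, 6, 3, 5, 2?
3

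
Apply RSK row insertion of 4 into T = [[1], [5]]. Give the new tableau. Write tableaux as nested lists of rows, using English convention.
4 is larger than every entry of row 1, so it is appended to row 1. The new tableau is [[1, 4], [5]].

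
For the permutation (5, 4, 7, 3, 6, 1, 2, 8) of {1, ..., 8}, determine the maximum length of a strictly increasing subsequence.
3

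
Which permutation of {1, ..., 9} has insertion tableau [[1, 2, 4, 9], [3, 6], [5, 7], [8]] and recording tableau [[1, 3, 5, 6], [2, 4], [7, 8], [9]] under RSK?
Reverse RSK: for i = n, n-1, ..., 1, locate i in Q, remove the corresponding corner cell from P, and reverse-bump its entry up through P; the value ejected from row 1 is w(i).

So w = 5 1 8 3 7 9 2 6 4.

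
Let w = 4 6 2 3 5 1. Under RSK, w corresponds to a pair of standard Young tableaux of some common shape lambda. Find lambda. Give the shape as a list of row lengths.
[3, 2, 1]

Row-insert each entry into an empty tableau.

After inserting 4: P = [[4]].
After inserting 6: P = [[4, 6]].
After inserting 2: P = [[2, 6], [4]].
After inserting 3: P = [[2, 3], [4, 6]].
After inserting 5: P = [[2, 3, 5], [4, 6]].
After inserting 1: P = [[1, 3, 5], [2, 6], [4]].

The final insertion tableau P = [[1, 3, 5], [2, 6], [4]] has shape [3, 2, 1].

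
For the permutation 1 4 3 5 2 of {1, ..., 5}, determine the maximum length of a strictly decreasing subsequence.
3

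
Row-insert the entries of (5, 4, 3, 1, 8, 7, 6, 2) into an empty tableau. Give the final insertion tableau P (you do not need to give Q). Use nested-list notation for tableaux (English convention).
P = [[1, 2], [3, 6], [4, 7], [5, 8]]

Insert 5: appended to row 1. P = [[5]].
Insert 4: 4 bumps 5 from row 1; 5 starts row 2. P = [[4], [5]].
Insert 3: 3 bumps 4 from row 1; 4 bumps 5 from row 2; 5 starts row 3. P = [[3], [4], [5]].
Insert 1: 1 bumps 3 from row 1; 3 bumps 4 from row 2; 4 bumps 5 from row 3; 5 starts row 4. P = [[1], [3], [4], [5]].
Insert 8: appended to row 1. P = [[1, 8], [3], [4], [5]].
Insert 7: 7 bumps 8 from row 1; 8 appends to row 2. P = [[1, 7], [3, 8], [4], [5]].
Insert 6: 6 bumps 7 from row 1; 7 bumps 8 from row 2; 8 appends to row 3. P = [[1, 6], [3, 7], [4, 8], [5]].
Insert 2: 2 bumps 6 from row 1; 6 bumps 7 from row 2; 7 bumps 8 from row 3; 8 appends to row 4. P = [[1, 2], [3, 6], [4, 7], [5, 8]].

So P = [[1, 2], [3, 6], [4, 7], [5, 8]].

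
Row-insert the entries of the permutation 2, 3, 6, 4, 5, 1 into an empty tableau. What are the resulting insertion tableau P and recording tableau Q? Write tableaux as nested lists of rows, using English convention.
Insert each entry of the permutation into P by Schensted row insertion, recording in Q the position of each new cell.

Insert 2: appended to row 1. P = [[2]], Q = [[1]].
Insert 3: appended to row 1. P = [[2, 3]], Q = [[1, 2]].
Insert 6: appended to row 1. P = [[2, 3, 6]], Q = [[1, 2, 3]].
Insert 4: 4 bumps 6 from row 1; 6 starts row 2. P = [[2, 3, 4], [6]], Q = [[1, 2, 3], [4]].
Insert 5: appended to row 1. P = [[2, 3, 4, 5], [6]], Q = [[1, 2, 3, 5], [4]].
Insert 1: 1 bumps 2 from row 1; 2 bumps 6 from row 2; 6 starts row 3. P = [[1, 3, 4, 5], [2], [6]], Q = [[1, 2, 3, 5], [4], [6]].

So P = [[1, 3, 4, 5], [2], [6]], Q = [[1, 2, 3, 5], [4], [6]].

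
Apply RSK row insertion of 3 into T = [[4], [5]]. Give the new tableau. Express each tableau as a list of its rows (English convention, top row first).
In row 1, 3 replaces 4 (the leftmost entry greater than 3); 4 is bumped to row 2. In row 2, 4 replaces 5 (the leftmost entry greater than 4); 5 is bumped to row 3. 5 starts a new row 3. The new tableau is [[3], [4], [5]].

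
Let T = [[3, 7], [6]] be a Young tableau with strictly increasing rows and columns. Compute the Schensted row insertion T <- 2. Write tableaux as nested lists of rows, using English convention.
In row 1, 2 replaces 3 (the leftmost entry greater than 2); 3 is bumped to row 2. In row 2, 3 replaces 6 (the leftmost entry greater than 3); 6 is bumped to row 3. 6 starts a new row 3. The new tableau is [[2, 7], [3], [6]].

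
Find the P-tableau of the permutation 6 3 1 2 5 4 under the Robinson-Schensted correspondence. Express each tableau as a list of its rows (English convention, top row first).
P = [[1, 2, 4], [3, 5], [6]]

Insert 6: appended to row 1. P = [[6]].
Insert 3: 3 bumps 6 from row 1; 6 starts row 2. P = [[3], [6]].
Insert 1: 1 bumps 3 from row 1; 3 bumps 6 from row 2; 6 starts row 3. P = [[1], [3], [6]].
Insert 2: appended to row 1. P = [[1, 2], [3], [6]].
Insert 5: appended to row 1. P = [[1, 2, 5], [3], [6]].
Insert 4: 4 bumps 5 from row 1; 5 appends to row 2. P = [[1, 2, 4], [3, 5], [6]].

So P = [[1, 2, 4], [3, 5], [6]].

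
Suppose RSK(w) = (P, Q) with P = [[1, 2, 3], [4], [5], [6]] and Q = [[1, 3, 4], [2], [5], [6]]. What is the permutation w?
Reverse the RSK construction: for i from n down to 1, find the cell of Q containing i, remove the entry at that cell from P, and reverse-bump it up through P; the value ejected from row 1 is w(i).

Step i=6: Q has 6 at row 4, column 1; remove 6 from row 4 of P and reverse-bump: 6 enters row 3 and ejects 5; 5 enters row 2 and ejects 4; 4 enters row 1 and ejects 3. So w(6) = 3. P is now [[1, 2, 4], [5], [6]].
Step i=5: Q has 5 at row 3, column 1; remove 6 from row 3 of P and reverse-bump: 6 enters row 2 and ejects 5; 5 enters row 1 and ejects 4. So w(5) = 4. P is now [[1, 2, 5], [6]].
Step i=4: Q has 4 at row 1, column 3; remove that cell from P, ejecting 5. So w(4) = 5. P is now [[1, 2], [6]].
Step i=3: Q has 3 at row 1, column 2; remove that cell from P, ejecting 2. So w(3) = 2. P is now [[1], [6]].
Step i=2: Q has 2 at row 2, column 1; remove 6 from row 2 of P and reverse-bump: 6 enters row 1 and ejects 1. So w(2) = 1. P is now [[6]].
Step i=1: Q has 1 at row 1, column 1; remove that cell from P, ejecting 6. So w(1) = 6. P is now [].

So w = 6 1 2 5 4 3.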